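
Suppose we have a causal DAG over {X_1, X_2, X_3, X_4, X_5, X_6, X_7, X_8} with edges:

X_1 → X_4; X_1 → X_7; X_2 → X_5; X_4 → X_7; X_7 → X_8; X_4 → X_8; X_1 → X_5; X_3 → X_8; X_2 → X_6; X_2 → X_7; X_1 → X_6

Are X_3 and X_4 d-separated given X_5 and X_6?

Yes

We examine all 5 paths between X_3 and X_4:
Path 1: X_3 → X_8 ← X_4
  X_8 is a collider here and neither X_8 nor any of its descendants is conditioned on, so the collider stays closed — the path is blocked at X_8.
Path 2: X_3 → X_8 ← X_7 ← X_2 → X_6 ← X_1 → X_4
  X_8 is a collider here and neither X_8 nor any of its descendants is conditioned on, so the collider stays closed — the path is blocked at X_8.
Path 3: X_3 → X_8 ← X_7 ← X_2 → X_5 ← X_1 → X_4
  X_8 is a collider here and neither X_8 nor any of its descendants is conditioned on, so the collider stays closed — the path is blocked at X_8.
Path 4: X_3 → X_8 ← X_7 ← X_1 → X_4
  X_8 is a collider here and neither X_8 nor any of its descendants is conditioned on, so the collider stays closed — the path is blocked at X_8.
Path 5: X_3 → X_8 ← X_7 ← X_4
  X_8 is a collider here and neither X_8 nor any of its descendants is conditioned on, so the collider stays closed — the path is blocked at X_8.
All paths are blocked; X_3 ⊥ X_4 | {X_5, X_6} holds.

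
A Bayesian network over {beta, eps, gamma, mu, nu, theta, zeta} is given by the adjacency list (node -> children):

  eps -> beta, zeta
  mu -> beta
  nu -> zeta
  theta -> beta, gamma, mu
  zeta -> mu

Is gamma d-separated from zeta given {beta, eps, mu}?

No

We examine all 4 paths between gamma and zeta:
Path 1: gamma ← theta → mu → beta ← eps → zeta
  mu is a chain here and mu is conditioned on, so the path is blocked at mu.
Path 2: gamma ← theta → mu ← zeta
  theta is a fork and theta is not conditioned on; mu is a collider and mu is conditioned on, which opens it — no node blocks this path, so it is active.
Path 3: gamma ← theta → beta ← mu ← zeta
  mu is a chain here and mu is conditioned on, so the path is blocked at mu.
Path 4: gamma ← theta → beta ← eps → zeta
  eps is a fork here and eps is conditioned on, so the path is blocked at eps.
Because an active path exists, gamma and zeta are not d-separated.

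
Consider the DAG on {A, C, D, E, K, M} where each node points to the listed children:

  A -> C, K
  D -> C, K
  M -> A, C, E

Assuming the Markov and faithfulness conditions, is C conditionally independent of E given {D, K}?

There are 3 undirected paths between C and E; checking each against the conditioning set {D, K}:
Path 1: C ← M → E
  M is a fork and M is not conditioned on — no node blocks this path, so it is active.
Path 2: C ← D → K ← A ← M → E
  D is a fork here and D is conditioned on, so the path is blocked at D.
Path 3: C ← A ← M → E
  A is a chain and A is not conditioned on; M is a fork and M is not conditioned on — no node blocks this path, so it is active.
Since the path C ← M → E is active, C and E are not d-separated given {D, K}.

No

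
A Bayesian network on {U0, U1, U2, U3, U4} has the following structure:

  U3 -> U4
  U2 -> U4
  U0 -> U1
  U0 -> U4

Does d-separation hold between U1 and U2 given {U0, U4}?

The only undirected path from U1 to U2 is:
Path 1: U1 ← U0 → U4 ← U2
  U0 is a fork here and U0 is conditioned on, so the path is blocked at U0.
Since every path is blocked, d-separation holds.

Yes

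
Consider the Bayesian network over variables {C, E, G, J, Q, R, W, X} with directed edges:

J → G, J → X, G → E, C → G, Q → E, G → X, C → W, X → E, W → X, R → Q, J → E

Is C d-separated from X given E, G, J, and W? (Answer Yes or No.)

We examine all 6 paths between C and X:
Path 1: C → W → X
  W is a chain here and W is conditioned on, so the path is blocked at W.
Path 2: C → G → X
  G is a chain here and G is conditioned on, so the path is blocked at G.
Path 3: C → G → E ← X
  G is a chain here and G is conditioned on, so the path is blocked at G.
Path 4: C → G → E ← J → X
  G is a chain here and G is conditioned on, so the path is blocked at G.
Path 5: C → G ← J → X
  J is a fork here and J is conditioned on, so the path is blocked at J.
Path 6: C → G ← J → E ← X
  J is a fork here and J is conditioned on, so the path is blocked at J.
Since every path is blocked, d-separation holds.

Yes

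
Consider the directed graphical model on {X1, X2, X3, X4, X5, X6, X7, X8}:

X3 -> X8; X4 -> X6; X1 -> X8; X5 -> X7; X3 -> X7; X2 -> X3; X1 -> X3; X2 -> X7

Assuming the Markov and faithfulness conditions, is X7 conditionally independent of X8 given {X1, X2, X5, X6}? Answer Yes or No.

We examine all 4 paths between X7 and X8:
  1. X7 ← X3 → X8 — X3:fork[open] ⇒ active
  2. X7 ← X3 ← X1 → X8 — X3:chain[open]; X1:fork[blocks] ⇒ blocked
  3. X7 ← X2 → X3 → X8 — X2:fork[blocks]; X3:chain[open] ⇒ blocked
  4. X7 ← X2 → X3 ← X1 → X8 — X2:fork[blocks]; X3:collider[blocks]; X1:fork[blocks] ⇒ blocked
Since the path X7 ← X3 → X8 is active, X7 and X8 are not d-separated given {X1, X2, X5, X6}.

No — X7 and X8 are not d-separated given {X1, X2, X5, X6}.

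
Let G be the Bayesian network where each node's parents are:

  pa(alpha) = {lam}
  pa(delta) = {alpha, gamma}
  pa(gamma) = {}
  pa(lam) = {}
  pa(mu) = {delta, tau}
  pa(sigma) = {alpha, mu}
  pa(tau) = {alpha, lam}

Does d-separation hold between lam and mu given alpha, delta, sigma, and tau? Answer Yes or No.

Yes — lam and mu are d-separated given {alpha, delta, sigma, tau}.

6 paths connect lam and mu; each must be blocked for d-separation to hold:
  1. lam → tau → mu — tau:chain[blocks] ⇒ blocked
  2. lam → tau ← alpha → delta → mu — tau:collider[open]; alpha:fork[blocks]; delta:chain[blocks] ⇒ blocked
  3. lam → tau ← alpha → sigma ← mu — tau:collider[open]; alpha:fork[blocks]; sigma:collider[open] ⇒ blocked
  4. lam → alpha → tau → mu — alpha:chain[blocks]; tau:chain[blocks] ⇒ blocked
  5. lam → alpha → delta → mu — alpha:chain[blocks]; delta:chain[blocks] ⇒ blocked
  6. lam → alpha → sigma ← mu — alpha:chain[blocks]; sigma:collider[open] ⇒ blocked
Every path is blocked, so lam and mu are d-separated given {alpha, delta, sigma, tau}.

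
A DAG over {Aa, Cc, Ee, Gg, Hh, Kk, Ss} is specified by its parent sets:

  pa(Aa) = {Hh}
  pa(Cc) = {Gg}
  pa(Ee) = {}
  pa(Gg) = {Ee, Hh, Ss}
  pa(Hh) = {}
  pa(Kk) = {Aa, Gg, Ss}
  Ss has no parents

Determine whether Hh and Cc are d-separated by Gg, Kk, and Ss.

3 paths connect Hh and Cc; each must be blocked for d-separation to hold:
Path 1: Hh → Gg → Cc
  Gg is a chain here and Gg is conditioned on, so the path is blocked at Gg.
Path 2: Hh → Aa → Kk ← Ss → Gg → Cc
  Ss is a fork here and Ss is conditioned on, so the path is blocked at Ss.
Path 3: Hh → Aa → Kk ← Gg → Cc
  Gg is a fork here and Gg is conditioned on, so the path is blocked at Gg.
Every path is blocked, so Hh and Cc are d-separated given {Gg, Kk, Ss}.

Yes — Hh and Cc are d-separated given {Gg, Kk, Ss}.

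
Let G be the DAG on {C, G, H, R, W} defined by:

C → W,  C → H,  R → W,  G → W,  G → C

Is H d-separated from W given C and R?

2 paths connect H and W; each must be blocked for d-separation to hold:
Path 1: H ← C → W
  C is a fork here and C is conditioned on, so the path is blocked at C.
Path 2: H ← C ← G → W
  C is a chain here and C is conditioned on, so the path is blocked at C.
Since every path is blocked, d-separation holds.

Yes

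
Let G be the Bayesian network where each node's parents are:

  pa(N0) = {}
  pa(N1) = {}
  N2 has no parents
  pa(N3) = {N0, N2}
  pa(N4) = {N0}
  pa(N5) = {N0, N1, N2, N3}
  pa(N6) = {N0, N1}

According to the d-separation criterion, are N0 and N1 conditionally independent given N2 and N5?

No — N0 and N1 are not d-separated given {N2, N5}.

There are 4 undirected paths between N0 and N1; checking each against the conditioning set {N2, N5}:
Path 1: N0 → N3 → N5 ← N1
  N3 is a chain and N3 is not conditioned on; N5 is a collider and N5 is conditioned on, which opens it — no node blocks this path, so it is active.
Path 2: N0 → N3 ← N2 → N5 ← N1
  N2 is a fork here and N2 is conditioned on, so the path is blocked at N2.
Path 3: N0 → N6 ← N1
  N6 is a collider here and neither N6 nor any of its descendants is conditioned on, so the collider stays closed — the path is blocked at N6.
Path 4: N0 → N5 ← N1
  N5 is a collider and N5 is conditioned on, which opens it — no node blocks this path, so it is active.
At least one path is unblocked, so d-separation fails.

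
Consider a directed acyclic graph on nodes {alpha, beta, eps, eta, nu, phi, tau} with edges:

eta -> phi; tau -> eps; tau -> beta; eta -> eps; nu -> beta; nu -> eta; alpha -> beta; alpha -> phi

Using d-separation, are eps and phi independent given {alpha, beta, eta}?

Yes

There are 4 undirected paths between eps and phi; checking each against the conditioning set {alpha, beta, eta}:
Path 1: eps ← tau → beta ← alpha → phi
  alpha is a fork here and alpha is conditioned on, so the path is blocked at alpha.
Path 2: eps ← tau → beta ← nu → eta → phi
  eta is a chain here and eta is conditioned on, so the path is blocked at eta.
Path 3: eps ← eta → phi
  eta is a fork here and eta is conditioned on, so the path is blocked at eta.
Path 4: eps ← eta ← nu → beta ← alpha → phi
  eta is a chain here and eta is conditioned on, so the path is blocked at eta.
Since every path is blocked, d-separation holds.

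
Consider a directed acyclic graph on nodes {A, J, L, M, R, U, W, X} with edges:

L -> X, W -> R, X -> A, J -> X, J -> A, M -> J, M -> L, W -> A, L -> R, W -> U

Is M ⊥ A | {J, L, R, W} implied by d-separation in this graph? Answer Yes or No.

There are 6 undirected paths between M and A; checking each against the conditioning set {J, L, R, W}:
Path 1: M → L → R ← W → A
  L is a chain here and L is conditioned on, so the path is blocked at L.
Path 2: M → L → X → A
  L is a chain here and L is conditioned on, so the path is blocked at L.
Path 3: M → L → X ← J → A
  L is a chain here and L is conditioned on, so the path is blocked at L.
Path 4: M → J → X → A
  J is a chain here and J is conditioned on, so the path is blocked at J.
Path 5: M → J → X ← L → R ← W → A
  J is a chain here and J is conditioned on, so the path is blocked at J.
Path 6: M → J → A
  J is a chain here and J is conditioned on, so the path is blocked at J.
Every path is blocked, so M and A are d-separated given {J, L, R, W}.

Yes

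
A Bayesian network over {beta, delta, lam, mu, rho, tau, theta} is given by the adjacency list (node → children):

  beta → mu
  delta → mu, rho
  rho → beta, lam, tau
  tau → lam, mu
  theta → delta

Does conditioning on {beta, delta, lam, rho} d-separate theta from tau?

Yes

6 paths connect theta and tau; each must be blocked for d-separation to hold:
  1. theta → delta → mu ← beta ← rho → tau — delta:chain[blocks]; mu:collider[blocks]; beta:chain[blocks]; rho:fork[blocks] ⇒ blocked
  2. theta → delta → mu ← beta ← rho → lam ← tau — delta:chain[blocks]; mu:collider[blocks]; beta:chain[blocks]; rho:fork[blocks]; lam:collider[open] ⇒ blocked
  3. theta → delta → mu ← tau — delta:chain[blocks]; mu:collider[blocks] ⇒ blocked
  4. theta → delta → rho → beta → mu ← tau — delta:chain[blocks]; rho:chain[blocks]; beta:chain[blocks]; mu:collider[blocks] ⇒ blocked
  5. theta → delta → rho → tau — delta:chain[blocks]; rho:chain[blocks] ⇒ blocked
  6. theta → delta → rho → lam ← tau — delta:chain[blocks]; rho:chain[blocks]; lam:collider[open] ⇒ blocked
Every path is blocked, so theta and tau are d-separated given {beta, delta, lam, rho}.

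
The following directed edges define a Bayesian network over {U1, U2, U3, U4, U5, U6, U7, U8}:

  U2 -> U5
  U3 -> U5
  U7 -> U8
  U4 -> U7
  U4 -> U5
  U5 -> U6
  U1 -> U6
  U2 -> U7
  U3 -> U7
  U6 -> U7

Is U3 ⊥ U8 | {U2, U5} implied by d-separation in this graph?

No

There are 4 undirected paths between U3 and U8; checking each against the conditioning set {U2, U5}:
  1. U3 → U5 ← U4 → U7 → U8 — U5:collider[open]; U4:fork[open]; U7:chain[open] ⇒ active
  2. U3 → U5 ← U2 → U7 → U8 — U5:collider[open]; U2:fork[blocks]; U7:chain[open] ⇒ blocked
  3. U3 → U5 → U6 → U7 → U8 — U5:chain[blocks]; U6:chain[open]; U7:chain[open] ⇒ blocked
  4. U3 → U7 → U8 — U7:chain[open] ⇒ active
Because an active path exists, U3 and U8 are not d-separated.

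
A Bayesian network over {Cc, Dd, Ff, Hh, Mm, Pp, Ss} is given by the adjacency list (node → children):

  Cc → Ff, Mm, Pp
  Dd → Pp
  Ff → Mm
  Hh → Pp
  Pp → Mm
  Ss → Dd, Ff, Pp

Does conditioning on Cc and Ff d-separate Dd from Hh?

Yes

Enumerating the 6 paths from Dd to Hh and testing each for blocking by {Cc, Ff}:
  1. Dd ← Ss → Ff ← Cc → Mm ← Pp ← Hh — Ss:fork[open]; Ff:collider[open]; Cc:fork[blocks]; Mm:collider[blocks]; Pp:chain[open] ⇒ blocked
  2. Dd ← Ss → Ff ← Cc → Pp ← Hh — Ss:fork[open]; Ff:collider[open]; Cc:fork[blocks]; Pp:collider[blocks] ⇒ blocked
  3. Dd ← Ss → Ff → Mm ← Cc → Pp ← Hh — Ss:fork[open]; Ff:chain[blocks]; Mm:collider[blocks]; Cc:fork[blocks]; Pp:collider[blocks] ⇒ blocked
  4. Dd ← Ss → Ff → Mm ← Pp ← Hh — Ss:fork[open]; Ff:chain[blocks]; Mm:collider[blocks]; Pp:chain[open] ⇒ blocked
  5. Dd ← Ss → Pp ← Hh — Ss:fork[open]; Pp:collider[blocks] ⇒ blocked
  6. Dd → Pp ← Hh — Pp:collider[blocks] ⇒ blocked
Since every path is blocked, d-separation holds.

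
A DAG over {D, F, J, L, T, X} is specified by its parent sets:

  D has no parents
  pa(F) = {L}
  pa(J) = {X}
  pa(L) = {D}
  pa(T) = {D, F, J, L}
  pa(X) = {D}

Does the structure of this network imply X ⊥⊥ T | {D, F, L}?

No

4 paths connect X and T; each must be blocked for d-separation to hold:
Path 1: X ← D → T
  D is a fork here and D is conditioned on, so the path is blocked at D.
Path 2: X ← D → L → T
  D is a fork here and D is conditioned on, so the path is blocked at D.
Path 3: X ← D → L → F → T
  D is a fork here and D is conditioned on, so the path is blocked at D.
Path 4: X → J → T
  J is a chain and J is not conditioned on — no node blocks this path, so it is active.
Because an active path exists, X and T are not d-separated.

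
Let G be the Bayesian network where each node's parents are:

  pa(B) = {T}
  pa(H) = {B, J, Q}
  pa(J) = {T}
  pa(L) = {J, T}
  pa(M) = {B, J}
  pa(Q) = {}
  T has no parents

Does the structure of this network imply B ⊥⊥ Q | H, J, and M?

No — B and Q are not d-separated given {H, J, M}.

We examine all 4 paths between B and Q:
  1. B → H ← Q — H:collider[open] ⇒ active
  2. B ← T → J → H ← Q — T:fork[open]; J:chain[blocks]; H:collider[open] ⇒ blocked
  3. B ← T → L ← J → H ← Q — T:fork[open]; L:collider[blocks]; J:fork[blocks]; H:collider[open] ⇒ blocked
  4. B → M ← J → H ← Q — M:collider[open]; J:fork[blocks]; H:collider[open] ⇒ blocked
Because an active path exists, B and Q are not d-separated.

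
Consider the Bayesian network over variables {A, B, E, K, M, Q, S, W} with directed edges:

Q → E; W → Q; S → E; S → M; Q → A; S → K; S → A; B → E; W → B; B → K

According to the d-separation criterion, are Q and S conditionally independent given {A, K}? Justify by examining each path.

Enumerating the 5 paths from Q to S and testing each for blocking by {A, K}:
  1. Q → A ← S — A:collider[open] ⇒ active
  2. Q → E ← S — E:collider[blocks] ⇒ blocked
  3. Q → E ← B → K ← S — E:collider[blocks]; B:fork[open]; K:collider[open] ⇒ blocked
  4. Q ← W → B → K ← S — W:fork[open]; B:chain[open]; K:collider[open] ⇒ active
  5. Q ← W → B → E ← S — W:fork[open]; B:chain[open]; E:collider[blocks] ⇒ blocked
At least one path is unblocked, so d-separation fails.

No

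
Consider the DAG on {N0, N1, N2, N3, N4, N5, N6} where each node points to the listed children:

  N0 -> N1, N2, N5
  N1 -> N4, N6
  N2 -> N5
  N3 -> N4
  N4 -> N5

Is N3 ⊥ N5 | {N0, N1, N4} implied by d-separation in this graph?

Yes

There are 3 undirected paths between N3 and N5; checking each against the conditioning set {N0, N1, N4}:
Path 1: N3 → N4 ← N1 ← N0 → N2 → N5
  N1 is a chain here and N1 is conditioned on, so the path is blocked at N1.
Path 2: N3 → N4 ← N1 ← N0 → N5
  N1 is a chain here and N1 is conditioned on, so the path is blocked at N1.
Path 3: N3 → N4 → N5
  N4 is a chain here and N4 is conditioned on, so the path is blocked at N4.
Every path is blocked, so N3 and N5 are d-separated given {N0, N1, N4}.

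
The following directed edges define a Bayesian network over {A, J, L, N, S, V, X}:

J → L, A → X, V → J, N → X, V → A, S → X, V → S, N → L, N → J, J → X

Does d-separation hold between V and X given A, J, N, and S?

We examine all 5 paths between V and X:
  1. V → S → X — S:chain[blocks] ⇒ blocked
  2. V → J → L ← N → X — J:chain[blocks]; L:collider[blocks]; N:fork[blocks] ⇒ blocked
  3. V → J ← N → X — J:collider[open]; N:fork[blocks] ⇒ blocked
  4. V → J → X — J:chain[blocks] ⇒ blocked
  5. V → A → X — A:chain[blocks] ⇒ blocked
Every path is blocked, so V and X are d-separated given {A, J, N, S}.

Yes — V and X are d-separated given {A, J, N, S}.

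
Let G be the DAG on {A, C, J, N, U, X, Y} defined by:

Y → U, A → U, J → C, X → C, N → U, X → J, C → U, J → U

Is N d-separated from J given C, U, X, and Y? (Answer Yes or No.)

No

There are 3 undirected paths between N and J; checking each against the conditioning set {C, U, X, Y}:
Path 1: N → U ← C ← J
  C is a chain here and C is conditioned on, so the path is blocked at C.
Path 2: N → U ← C ← X → J
  C is a chain here and C is conditioned on, so the path is blocked at C.
Path 3: N → U ← J
  U is a collider and U is conditioned on, which opens it — no node blocks this path, so it is active.
Since the path N → U ← J is active, N and J are not d-separated given {C, U, X, Y}.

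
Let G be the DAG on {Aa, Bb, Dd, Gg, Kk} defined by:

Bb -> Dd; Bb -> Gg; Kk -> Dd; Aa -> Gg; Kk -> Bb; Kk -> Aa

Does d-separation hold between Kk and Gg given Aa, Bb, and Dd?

There are 3 undirected paths between Kk and Gg; checking each against the conditioning set {Aa, Bb, Dd}:
Path 1: Kk → Dd ← Bb → Gg
  Bb is a fork here and Bb is conditioned on, so the path is blocked at Bb.
Path 2: Kk → Bb → Gg
  Bb is a chain here and Bb is conditioned on, so the path is blocked at Bb.
Path 3: Kk → Aa → Gg
  Aa is a chain here and Aa is conditioned on, so the path is blocked at Aa.
Every path is blocked, so Kk and Gg are d-separated given {Aa, Bb, Dd}.

Yes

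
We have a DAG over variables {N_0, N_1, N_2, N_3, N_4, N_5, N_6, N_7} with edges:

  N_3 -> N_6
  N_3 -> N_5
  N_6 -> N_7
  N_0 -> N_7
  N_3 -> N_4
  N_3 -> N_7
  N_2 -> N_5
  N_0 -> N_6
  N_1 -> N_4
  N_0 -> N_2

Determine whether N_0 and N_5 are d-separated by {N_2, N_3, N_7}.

5 paths connect N_0 and N_5; each must be blocked for d-separation to hold:
  1. N_0 → N_6 → N_7 ← N_3 → N_5 — N_6:chain[open]; N_7:collider[open]; N_3:fork[blocks] ⇒ blocked
  2. N_0 → N_6 ← N_3 → N_5 — N_6:collider[open]; N_3:fork[blocks] ⇒ blocked
  3. N_0 → N_2 → N_5 — N_2:chain[blocks] ⇒ blocked
  4. N_0 → N_7 ← N_6 ← N_3 → N_5 — N_7:collider[open]; N_6:chain[open]; N_3:fork[blocks] ⇒ blocked
  5. N_0 → N_7 ← N_3 → N_5 — N_7:collider[open]; N_3:fork[blocks] ⇒ blocked
Since every path is blocked, d-separation holds.

Yes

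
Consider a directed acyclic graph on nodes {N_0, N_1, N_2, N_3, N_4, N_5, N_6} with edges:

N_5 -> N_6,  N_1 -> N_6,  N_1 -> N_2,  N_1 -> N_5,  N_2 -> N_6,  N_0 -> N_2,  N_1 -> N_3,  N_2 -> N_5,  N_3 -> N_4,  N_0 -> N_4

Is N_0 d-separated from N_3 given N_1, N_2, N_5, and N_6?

There are 6 undirected paths between N_0 and N_3; checking each against the conditioning set {N_1, N_2, N_5, N_6}:
Path 1: N_0 → N_2 ← N_1 → N_3
  N_1 is a fork here and N_1 is conditioned on, so the path is blocked at N_1.
Path 2: N_0 → N_2 → N_6 ← N_1 → N_3
  N_2 is a chain here and N_2 is conditioned on, so the path is blocked at N_2.
Path 3: N_0 → N_2 → N_6 ← N_5 ← N_1 → N_3
  N_2 is a chain here and N_2 is conditioned on, so the path is blocked at N_2.
Path 4: N_0 → N_2 → N_5 ← N_1 → N_3
  N_2 is a chain here and N_2 is conditioned on, so the path is blocked at N_2.
Path 5: N_0 → N_2 → N_5 → N_6 ← N_1 → N_3
  N_2 is a chain here and N_2 is conditioned on, so the path is blocked at N_2.
Path 6: N_0 → N_4 ← N_3
  N_4 is a collider here and neither N_4 nor any of its descendants is conditioned on, so the collider stays closed — the path is blocked at N_4.
Every path is blocked, so N_0 and N_3 are d-separated given {N_1, N_2, N_5, N_6}.

Yes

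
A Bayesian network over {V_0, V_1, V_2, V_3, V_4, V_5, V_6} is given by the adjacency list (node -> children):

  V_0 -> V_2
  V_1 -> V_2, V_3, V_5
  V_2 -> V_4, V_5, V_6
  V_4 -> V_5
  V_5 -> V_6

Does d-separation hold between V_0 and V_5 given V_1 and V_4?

We examine all 4 paths between V_0 and V_5:
Path 1: V_0 → V_2 → V_4 → V_5
  V_4 is a chain here and V_4 is conditioned on, so the path is blocked at V_4.
Path 2: V_0 → V_2 → V_5
  V_2 is a chain and V_2 is not conditioned on — no node blocks this path, so it is active.
Path 3: V_0 → V_2 ← V_1 → V_5
  V_1 is a fork here and V_1 is conditioned on, so the path is blocked at V_1.
Path 4: V_0 → V_2 → V_6 ← V_5
  V_6 is a collider here and neither V_6 nor any of its descendants is conditioned on, so the collider stays closed — the path is blocked at V_6.
Since the path V_0 → V_2 → V_5 is active, V_0 and V_5 are not d-separated given {V_1, V_4}.

No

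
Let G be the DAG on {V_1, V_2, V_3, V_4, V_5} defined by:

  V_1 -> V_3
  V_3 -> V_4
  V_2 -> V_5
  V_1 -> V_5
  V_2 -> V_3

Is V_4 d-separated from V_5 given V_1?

No — V_4 and V_5 are not d-separated given {V_1}.

There are 2 undirected paths between V_4 and V_5; checking each against the conditioning set {V_1}:
Path 1: V_4 ← V_3 ← V_1 → V_5
  V_1 is a fork here and V_1 is conditioned on, so the path is blocked at V_1.
Path 2: V_4 ← V_3 ← V_2 → V_5
  V_3 is a chain and V_3 is not conditioned on; V_2 is a fork and V_2 is not conditioned on — no node blocks this path, so it is active.
Because an active path exists, V_4 and V_5 are not d-separated.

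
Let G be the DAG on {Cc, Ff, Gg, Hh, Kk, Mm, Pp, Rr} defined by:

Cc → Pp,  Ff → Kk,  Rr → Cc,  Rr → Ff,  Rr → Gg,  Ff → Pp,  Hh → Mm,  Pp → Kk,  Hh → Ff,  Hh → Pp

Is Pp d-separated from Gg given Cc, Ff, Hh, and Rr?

There are 4 undirected paths between Pp and Gg; checking each against the conditioning set {Cc, Ff, Hh, Rr}:
Path 1: Pp ← Ff ← Rr → Gg
  Ff is a chain here and Ff is conditioned on, so the path is blocked at Ff.
Path 2: Pp → Kk ← Ff ← Rr → Gg
  Kk is a collider here and neither Kk nor any of its descendants is conditioned on, so the collider stays closed — the path is blocked at Kk.
Path 3: Pp ← Hh → Ff ← Rr → Gg
  Hh is a fork here and Hh is conditioned on, so the path is blocked at Hh.
Path 4: Pp ← Cc ← Rr → Gg
  Cc is a chain here and Cc is conditioned on, so the path is blocked at Cc.
Every path is blocked, so Pp and Gg are d-separated given {Cc, Ff, Hh, Rr}.

Yes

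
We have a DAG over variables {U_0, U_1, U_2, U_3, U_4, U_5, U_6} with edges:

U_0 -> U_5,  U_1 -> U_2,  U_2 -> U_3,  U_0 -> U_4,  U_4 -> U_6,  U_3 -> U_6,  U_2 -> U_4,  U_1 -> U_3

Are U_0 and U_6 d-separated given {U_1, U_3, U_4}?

Yes

3 paths connect U_0 and U_6; each must be blocked for d-separation to hold:
  1. U_0 → U_4 ← U_2 → U_3 → U_6 — U_4:collider[open]; U_2:fork[open]; U_3:chain[blocks] ⇒ blocked
  2. U_0 → U_4 ← U_2 ← U_1 → U_3 → U_6 — U_4:collider[open]; U_2:chain[open]; U_1:fork[blocks]; U_3:chain[blocks] ⇒ blocked
  3. U_0 → U_4 → U_6 — U_4:chain[blocks] ⇒ blocked
Since every path is blocked, d-separation holds.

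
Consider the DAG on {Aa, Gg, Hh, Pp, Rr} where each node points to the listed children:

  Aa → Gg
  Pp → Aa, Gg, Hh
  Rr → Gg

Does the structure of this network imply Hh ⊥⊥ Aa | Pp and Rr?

There are 2 undirected paths between Hh and Aa; checking each against the conditioning set {Pp, Rr}:
  1. Hh ← Pp → Gg ← Aa — Pp:fork[blocks]; Gg:collider[blocks] ⇒ blocked
  2. Hh ← Pp → Aa — Pp:fork[blocks] ⇒ blocked
Since every path is blocked, d-separation holds.

Yes — Hh and Aa are d-separated given {Pp, Rr}.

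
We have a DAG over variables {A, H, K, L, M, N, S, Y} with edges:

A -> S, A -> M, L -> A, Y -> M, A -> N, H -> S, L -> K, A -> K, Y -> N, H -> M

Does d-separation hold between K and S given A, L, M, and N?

Yes — K and S are d-separated given {A, L, M, N}.

6 paths connect K and S; each must be blocked for d-separation to hold:
Path 1: K ← L → A → M ← H → S
  L is a fork here and L is conditioned on, so the path is blocked at L.
Path 2: K ← L → A → S
  L is a fork here and L is conditioned on, so the path is blocked at L.
Path 3: K ← L → A → N ← Y → M ← H → S
  L is a fork here and L is conditioned on, so the path is blocked at L.
Path 4: K ← A → M ← H → S
  A is a fork here and A is conditioned on, so the path is blocked at A.
Path 5: K ← A → S
  A is a fork here and A is conditioned on, so the path is blocked at A.
Path 6: K ← A → N ← Y → M ← H → S
  A is a fork here and A is conditioned on, so the path is blocked at A.
Every path is blocked, so K and S are d-separated given {A, L, M, N}.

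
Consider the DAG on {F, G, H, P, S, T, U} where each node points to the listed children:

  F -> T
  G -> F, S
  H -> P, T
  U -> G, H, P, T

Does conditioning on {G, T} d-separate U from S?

4 paths connect U and S; each must be blocked for d-separation to hold:
Path 1: U → H → T ← F ← G → S
  G is a fork here and G is conditioned on, so the path is blocked at G.
Path 2: U → G → S
  G is a chain here and G is conditioned on, so the path is blocked at G.
Path 3: U → T ← F ← G → S
  G is a fork here and G is conditioned on, so the path is blocked at G.
Path 4: U → P ← H → T ← F ← G → S
  P is a collider here and neither P nor any of its descendants is conditioned on, so the collider stays closed — the path is blocked at P.
Every path is blocked, so U and S are d-separated given {G, T}.

Yes — U and S are d-separated given {G, T}.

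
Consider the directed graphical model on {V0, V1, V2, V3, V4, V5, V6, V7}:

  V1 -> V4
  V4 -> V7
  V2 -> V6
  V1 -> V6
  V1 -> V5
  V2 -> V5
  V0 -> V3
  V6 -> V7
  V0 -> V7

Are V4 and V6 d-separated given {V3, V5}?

No

3 paths connect V4 and V6; each must be blocked for d-separation to hold:
  1. V4 ← V1 → V5 ← V2 → V6 — V1:fork[open]; V5:collider[open]; V2:fork[open] ⇒ active
  2. V4 ← V1 → V6 — V1:fork[open] ⇒ active
  3. V4 → V7 ← V6 — V7:collider[blocks] ⇒ blocked
At least one path is unblocked, so d-separation fails.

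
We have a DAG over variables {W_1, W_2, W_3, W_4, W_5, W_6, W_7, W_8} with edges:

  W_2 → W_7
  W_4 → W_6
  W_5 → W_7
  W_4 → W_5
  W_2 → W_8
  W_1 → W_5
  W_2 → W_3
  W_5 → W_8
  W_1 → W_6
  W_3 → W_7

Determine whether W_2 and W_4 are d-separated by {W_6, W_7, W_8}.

No — W_2 and W_4 are not d-separated given {W_6, W_7, W_8}.

There are 6 undirected paths between W_2 and W_4; checking each against the conditioning set {W_6, W_7, W_8}:
Path 1: W_2 → W_3 → W_7 ← W_5 ← W_1 → W_6 ← W_4
  W_3 is a chain and W_3 is not conditioned on; W_7 is a collider and W_7 is conditioned on, which opens it; W_5 is a chain and W_5 is not conditioned on; W_1 is a fork and W_1 is not conditioned on; W_6 is a collider and W_6 is conditioned on, which opens it — no node blocks this path, so it is active.
Path 2: W_2 → W_3 → W_7 ← W_5 ← W_4
  W_3 is a chain and W_3 is not conditioned on; W_7 is a collider and W_7 is conditioned on, which opens it; W_5 is a chain and W_5 is not conditioned on — no node blocks this path, so it is active.
Path 3: W_2 → W_8 ← W_5 ← W_1 → W_6 ← W_4
  W_8 is a collider and W_8 is conditioned on, which opens it; W_5 is a chain and W_5 is not conditioned on; W_1 is a fork and W_1 is not conditioned on; W_6 is a collider and W_6 is conditioned on, which opens it — no node blocks this path, so it is active.
Path 4: W_2 → W_8 ← W_5 ← W_4
  W_8 is a collider and W_8 is conditioned on, which opens it; W_5 is a chain and W_5 is not conditioned on — no node blocks this path, so it is active.
Path 5: W_2 → W_7 ← W_5 ← W_1 → W_6 ← W_4
  W_7 is a collider and W_7 is conditioned on, which opens it; W_5 is a chain and W_5 is not conditioned on; W_1 is a fork and W_1 is not conditioned on; W_6 is a collider and W_6 is conditioned on, which opens it — no node blocks this path, so it is active.
Path 6: W_2 → W_7 ← W_5 ← W_4
  W_7 is a collider and W_7 is conditioned on, which opens it; W_5 is a chain and W_5 is not conditioned on — no node blocks this path, so it is active.
Because an active path exists, W_2 and W_4 are not d-separated.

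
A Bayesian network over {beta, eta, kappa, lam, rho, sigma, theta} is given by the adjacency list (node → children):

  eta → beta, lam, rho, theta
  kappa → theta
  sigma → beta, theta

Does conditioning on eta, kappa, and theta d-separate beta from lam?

Yes — beta and lam are d-separated given {eta, kappa, theta}.

There are 2 undirected paths between beta and lam; checking each against the conditioning set {eta, kappa, theta}:
Path 1: beta ← eta → lam
  eta is a fork here and eta is conditioned on, so the path is blocked at eta.
Path 2: beta ← sigma → theta ← eta → lam
  eta is a fork here and eta is conditioned on, so the path is blocked at eta.
Since every path is blocked, d-separation holds.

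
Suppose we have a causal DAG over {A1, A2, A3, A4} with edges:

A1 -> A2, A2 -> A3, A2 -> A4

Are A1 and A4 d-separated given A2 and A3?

Yes

There is one path between A1 and A4:
Path 1: A1 → A2 → A4
  A2 is a chain here and A2 is conditioned on, so the path is blocked at A2.
Every path is blocked, so A1 and A4 are d-separated given {A2, A3}.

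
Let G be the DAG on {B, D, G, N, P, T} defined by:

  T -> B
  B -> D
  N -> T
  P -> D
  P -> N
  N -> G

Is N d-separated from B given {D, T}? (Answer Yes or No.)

No

We examine all 2 paths between N and B:
Path 1: N → T → B
  T is a chain here and T is conditioned on, so the path is blocked at T.
Path 2: N ← P → D ← B
  P is a fork and P is not conditioned on; D is a collider and D is conditioned on, which opens it — no node blocks this path, so it is active.
Since the path N ← P → D ← B is active, N and B are not d-separated given {D, T}.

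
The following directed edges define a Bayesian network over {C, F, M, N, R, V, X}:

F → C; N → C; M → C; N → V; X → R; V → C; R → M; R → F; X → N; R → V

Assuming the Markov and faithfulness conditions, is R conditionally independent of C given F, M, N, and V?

6 paths connect R and C; each must be blocked for d-separation to hold:
Path 1: R ← X → N → C
  N is a chain here and N is conditioned on, so the path is blocked at N.
Path 2: R ← X → N → V → C
  N is a chain here and N is conditioned on, so the path is blocked at N.
Path 3: R → V ← N → C
  N is a fork here and N is conditioned on, so the path is blocked at N.
Path 4: R → V → C
  V is a chain here and V is conditioned on, so the path is blocked at V.
Path 5: R → M → C
  M is a chain here and M is conditioned on, so the path is blocked at M.
Path 6: R → F → C
  F is a chain here and F is conditioned on, so the path is blocked at F.
All paths are blocked; R ⊥ C | {F, M, N, V} holds.

Yes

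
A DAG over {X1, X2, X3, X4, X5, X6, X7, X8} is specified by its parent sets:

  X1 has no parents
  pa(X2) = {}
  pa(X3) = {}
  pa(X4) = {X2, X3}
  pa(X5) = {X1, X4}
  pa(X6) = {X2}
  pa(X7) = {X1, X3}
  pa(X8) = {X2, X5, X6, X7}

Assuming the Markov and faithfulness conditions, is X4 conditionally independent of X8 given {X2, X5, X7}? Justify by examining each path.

There are 6 undirected paths between X4 and X8; checking each against the conditioning set {X2, X5, X7}:
  1. X4 ← X2 → X8 — X2:fork[blocks] ⇒ blocked
  2. X4 ← X2 → X6 → X8 — X2:fork[blocks]; X6:chain[open] ⇒ blocked
  3. X4 → X5 → X8 — X5:chain[blocks] ⇒ blocked
  4. X4 → X5 ← X1 → X7 → X8 — X5:collider[open]; X1:fork[open]; X7:chain[blocks] ⇒ blocked
  5. X4 ← X3 → X7 → X8 — X3:fork[open]; X7:chain[blocks] ⇒ blocked
  6. X4 ← X3 → X7 ← X1 → X5 → X8 — X3:fork[open]; X7:collider[open]; X1:fork[open]; X5:chain[blocks] ⇒ blocked
Since every path is blocked, d-separation holds.

Yes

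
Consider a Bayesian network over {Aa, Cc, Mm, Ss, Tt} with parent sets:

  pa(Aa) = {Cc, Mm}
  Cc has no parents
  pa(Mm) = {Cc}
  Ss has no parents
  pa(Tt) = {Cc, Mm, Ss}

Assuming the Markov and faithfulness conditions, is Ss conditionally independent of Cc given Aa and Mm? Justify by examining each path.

Yes

There are 3 undirected paths between Ss and Cc; checking each against the conditioning set {Aa, Mm}:
Path 1: Ss → Tt ← Cc
  Tt is a collider here and neither Tt nor any of its descendants is conditioned on, so the collider stays closed — the path is blocked at Tt.
Path 2: Ss → Tt ← Mm ← Cc
  Tt is a collider here and neither Tt nor any of its descendants is conditioned on, so the collider stays closed — the path is blocked at Tt.
Path 3: Ss → Tt ← Mm → Aa ← Cc
  Tt is a collider here and neither Tt nor any of its descendants is conditioned on, so the collider stays closed — the path is blocked at Tt.
All paths are blocked; Ss ⊥ Cc | {Aa, Mm} holds.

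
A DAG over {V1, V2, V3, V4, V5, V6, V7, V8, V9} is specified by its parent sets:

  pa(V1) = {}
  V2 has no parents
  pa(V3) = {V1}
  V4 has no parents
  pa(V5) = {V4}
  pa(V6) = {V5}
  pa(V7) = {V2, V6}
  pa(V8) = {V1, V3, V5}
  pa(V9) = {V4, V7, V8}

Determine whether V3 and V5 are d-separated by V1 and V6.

Yes

We examine all 6 paths between V3 and V5:
Path 1: V3 → V8 → V9 ← V4 → V5
  V9 is a collider here and neither V9 nor any of its descendants is conditioned on, so the collider stays closed — the path is blocked at V9.
Path 2: V3 → V8 → V9 ← V7 ← V6 ← V5
  V9 is a collider here and neither V9 nor any of its descendants is conditioned on, so the collider stays closed — the path is blocked at V9.
Path 3: V3 → V8 ← V5
  V8 is a collider here and neither V8 nor any of its descendants is conditioned on, so the collider stays closed — the path is blocked at V8.
Path 4: V3 ← V1 → V8 → V9 ← V4 → V5
  V1 is a fork here and V1 is conditioned on, so the path is blocked at V1.
Path 5: V3 ← V1 → V8 → V9 ← V7 ← V6 ← V5
  V1 is a fork here and V1 is conditioned on, so the path is blocked at V1.
Path 6: V3 ← V1 → V8 ← V5
  V1 is a fork here and V1 is conditioned on, so the path is blocked at V1.
All paths are blocked; V3 ⊥ V5 | {V1, V6} holds.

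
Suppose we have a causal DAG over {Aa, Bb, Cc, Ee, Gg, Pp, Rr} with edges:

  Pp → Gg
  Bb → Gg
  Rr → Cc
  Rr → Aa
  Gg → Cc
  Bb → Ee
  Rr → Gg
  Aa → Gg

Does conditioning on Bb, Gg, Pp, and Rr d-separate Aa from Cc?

Yes — Aa and Cc are d-separated given {Bb, Gg, Pp, Rr}.

4 paths connect Aa and Cc; each must be blocked for d-separation to hold:
Path 1: Aa ← Rr → Cc
  Rr is a fork here and Rr is conditioned on, so the path is blocked at Rr.
Path 2: Aa ← Rr → Gg → Cc
  Rr is a fork here and Rr is conditioned on, so the path is blocked at Rr.
Path 3: Aa → Gg → Cc
  Gg is a chain here and Gg is conditioned on, so the path is blocked at Gg.
Path 4: Aa → Gg ← Rr → Cc
  Rr is a fork here and Rr is conditioned on, so the path is blocked at Rr.
Since every path is blocked, d-separation holds.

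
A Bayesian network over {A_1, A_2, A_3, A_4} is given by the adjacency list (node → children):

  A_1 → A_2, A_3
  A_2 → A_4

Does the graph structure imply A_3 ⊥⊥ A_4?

No — A_3 and A_4 are not d-separated given ∅.

There is one path between A_3 and A_4:
  1. A_3 ← A_1 → A_2 → A_4 — A_1:fork[open]; A_2:chain[open] ⇒ active
At least one path is unblocked, so d-separation fails.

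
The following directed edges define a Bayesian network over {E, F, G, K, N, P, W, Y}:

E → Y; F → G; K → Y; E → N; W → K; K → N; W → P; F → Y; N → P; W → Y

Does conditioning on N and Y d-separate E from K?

No — E and K are not d-separated given {N, Y}.

There are 6 undirected paths between E and K; checking each against the conditioning set {N, Y}:
  1. E → Y ← K — Y:collider[open] ⇒ active
  2. E → Y ← W → P ← N ← K — Y:collider[open]; W:fork[open]; P:collider[blocks]; N:chain[blocks] ⇒ blocked
  3. E → Y ← W → K — Y:collider[open]; W:fork[open] ⇒ active
  4. E → N → P ← W → K — N:chain[blocks]; P:collider[blocks]; W:fork[open] ⇒ blocked
  5. E → N → P ← W → Y ← K — N:chain[blocks]; P:collider[blocks]; W:fork[open]; Y:collider[open] ⇒ blocked
  6. E → N ← K — N:collider[open] ⇒ active
At least one path is unblocked, so d-separation fails.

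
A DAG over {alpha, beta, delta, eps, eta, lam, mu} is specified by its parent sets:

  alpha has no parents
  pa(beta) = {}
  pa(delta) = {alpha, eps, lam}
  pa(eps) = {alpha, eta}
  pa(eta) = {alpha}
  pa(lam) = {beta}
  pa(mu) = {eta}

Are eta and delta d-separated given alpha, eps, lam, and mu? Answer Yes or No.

Enumerating the 4 paths from eta to delta and testing each for blocking by {alpha, eps, lam, mu}:
Path 1: eta ← alpha → delta
  alpha is a fork here and alpha is conditioned on, so the path is blocked at alpha.
Path 2: eta ← alpha → eps → delta
  alpha is a fork here and alpha is conditioned on, so the path is blocked at alpha.
Path 3: eta → eps ← alpha → delta
  alpha is a fork here and alpha is conditioned on, so the path is blocked at alpha.
Path 4: eta → eps → delta
  eps is a chain here and eps is conditioned on, so the path is blocked at eps.
All paths are blocked; eta ⊥ delta | {alpha, eps, lam, mu} holds.

Yes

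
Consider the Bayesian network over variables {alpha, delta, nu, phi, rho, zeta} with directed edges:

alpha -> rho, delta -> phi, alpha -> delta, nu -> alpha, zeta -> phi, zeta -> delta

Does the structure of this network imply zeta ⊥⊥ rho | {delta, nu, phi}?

No

Enumerating the 2 paths from zeta to rho and testing each for blocking by {delta, nu, phi}:
  1. zeta → phi ← delta ← alpha → rho — phi:collider[open]; delta:chain[blocks]; alpha:fork[open] ⇒ blocked
  2. zeta → delta ← alpha → rho — delta:collider[open]; alpha:fork[open] ⇒ active
Because an active path exists, zeta and rho are not d-separated.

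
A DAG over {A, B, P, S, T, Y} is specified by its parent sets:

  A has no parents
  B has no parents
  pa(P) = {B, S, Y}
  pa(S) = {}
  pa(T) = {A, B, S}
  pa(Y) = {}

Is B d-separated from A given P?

Yes

Enumerating the 2 paths from B to A and testing each for blocking by {P}:
  1. B → T ← A — T:collider[blocks] ⇒ blocked
  2. B → P ← S → T ← A — P:collider[open]; S:fork[open]; T:collider[blocks] ⇒ blocked
All paths are blocked; B ⊥ A | {P} holds.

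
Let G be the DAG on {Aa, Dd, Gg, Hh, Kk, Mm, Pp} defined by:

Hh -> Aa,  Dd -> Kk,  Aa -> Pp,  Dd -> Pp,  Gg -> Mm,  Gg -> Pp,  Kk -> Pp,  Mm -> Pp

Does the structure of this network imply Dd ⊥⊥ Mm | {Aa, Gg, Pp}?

There are 4 undirected paths between Dd and Mm; checking each against the conditioning set {Aa, Gg, Pp}:
Path 1: Dd → Pp ← Mm
  Pp is a collider and Pp is conditioned on, which opens it — no node blocks this path, so it is active.
Path 2: Dd → Pp ← Gg → Mm
  Gg is a fork here and Gg is conditioned on, so the path is blocked at Gg.
Path 3: Dd → Kk → Pp ← Mm
  Kk is a chain and Kk is not conditioned on; Pp is a collider and Pp is conditioned on, which opens it — no node blocks this path, so it is active.
Path 4: Dd → Kk → Pp ← Gg → Mm
  Gg is a fork here and Gg is conditioned on, so the path is blocked at Gg.
Since the path Dd → Pp ← Mm is active, Dd and Mm are not d-separated given {Aa, Gg, Pp}.

No — Dd and Mm are not d-separated given {Aa, Gg, Pp}.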